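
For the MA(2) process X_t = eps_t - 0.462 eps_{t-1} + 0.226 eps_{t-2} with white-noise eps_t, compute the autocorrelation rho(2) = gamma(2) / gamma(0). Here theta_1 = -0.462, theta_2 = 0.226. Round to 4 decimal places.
\rho(2) = 0.1787

For an MA(q) process with theta_0 = 1, the autocovariance is
  gamma(k) = sigma^2 * sum_{i=0..q-k} theta_i * theta_{i+k},
and rho(k) = gamma(k) / gamma(0). Sigma^2 cancels.
  numerator   = (1)*(0.226) = 0.226.
  denominator = (1)^2 + (-0.462)^2 + (0.226)^2 = 1.26452.
  rho(2) = 0.226 / 1.26452 = 0.1787.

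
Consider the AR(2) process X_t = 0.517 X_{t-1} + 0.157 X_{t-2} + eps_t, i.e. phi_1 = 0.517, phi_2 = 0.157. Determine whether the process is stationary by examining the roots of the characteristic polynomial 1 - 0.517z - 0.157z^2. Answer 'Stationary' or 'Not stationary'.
\text{Stationary}

The AR(p) characteristic polynomial is P(z) = 1 - 0.517z - 0.157z^2.
Stationarity requires all roots to lie outside the unit circle, i.e. |z| > 1 for every root.
Set 1 + (-0.517) z + (-0.157) z^2 = 0, i.e. a z^2 + b z + c = 0 with a = -0.157, b = -0.517, c = 1.
Discriminant D = b^2 - 4ac = (-0.517)^2 - 4*(-0.157)*1 = 0.267289 - (-0.628) = 0.895289.
D >= 0, so the roots are real: z = (-b +/- sqrt(D)) / (2a) = (0.517 +/- 0.946197) / (-0.314).
  z_1 = (0.517 + 0.946197) / (-0.314) = -4.6599,   |z_1| = 4.6599.
  z_2 = (0.517 - 0.946197) / (-0.314) = 1.3669,   |z_2| = 1.3669.
Moduli of all roots: 4.6599, 1.3669.
All moduli strictly greater than 1? Yes.
Verdict: Stationary.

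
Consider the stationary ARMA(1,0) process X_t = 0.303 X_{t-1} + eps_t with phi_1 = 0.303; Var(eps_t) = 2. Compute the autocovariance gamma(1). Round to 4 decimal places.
\gamma(1) = 0.6673

Multiply the model equation by X_{t-k} and take expectations. With theta_0 = psi_0 = 1 and psi_j the MA(infinity) weights, this gives
  gamma(k) - sum_i phi_i gamma(k-i) = c_k,
  c_k = sigma^2 * sum_{j=k..q} theta_j psi_{j-k}   (c_k = 0 for k > q),
using gamma(-m) = gamma(m).
Pure AR (q = 0): c_0 = sigma^2 = 2, c_k = 0 for k >= 1.
Equations for k = 0 and k = 1 (AR order 1):
  gamma(0) = phi_1 gamma(1) + c_0
  gamma(1) = phi_1 gamma(0) + c_1
Substituting the second into the first: gamma(0) (1 - phi_1^2) = c_0 + phi_1 c_1, so
  gamma(0) = c_0 / (1 - phi_1^2) = 2 / (1 - (0.303)^2) = 2 / 0.908191 = 2.20218.
  gamma(1) = phi_1 gamma(0) = (0.303)(2.20218) = 0.667261.
Therefore gamma(1) = 0.6673 (to 4 decimal places).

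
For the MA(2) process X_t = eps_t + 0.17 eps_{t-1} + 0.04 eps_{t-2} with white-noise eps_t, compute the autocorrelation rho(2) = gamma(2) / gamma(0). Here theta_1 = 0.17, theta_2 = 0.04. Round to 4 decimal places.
\rho(2) = 0.0388

For an MA(q) process with theta_0 = 1, the autocovariance is
  gamma(k) = sigma^2 * sum_{i=0..q-k} theta_i * theta_{i+k},
and rho(k) = gamma(k) / gamma(0). Sigma^2 cancels.
  numerator   = (1)*(0.04) = 0.04.
  denominator = (1)^2 + (0.17)^2 + (0.04)^2 = 1.0305.
  rho(2) = 0.04 / 1.0305 = 0.0388.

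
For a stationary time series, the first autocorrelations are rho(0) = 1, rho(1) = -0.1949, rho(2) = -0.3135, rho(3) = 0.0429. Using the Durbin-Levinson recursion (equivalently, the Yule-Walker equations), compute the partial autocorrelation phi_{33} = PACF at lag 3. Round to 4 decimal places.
\phi_{33} = -0.1340

The PACF at lag k is phi_{kk}, the last component of the solution
to the Yule-Walker system G_k phi = r_k where
  (G_k)_{ij} = rho(|i - j|), (r_k)_i = rho(i), i,j = 1..k.
Equivalently, Durbin-Levinson gives phi_{kk} iteratively:
  phi_{11} = rho(1)
  phi_{kk} = [rho(k) - sum_{j=1..k-1} phi_{k-1,j} rho(k-j)]
            / [1 - sum_{j=1..k-1} phi_{k-1,j} rho(j)],
  phi_{k,j} = phi_{k-1,j} - phi_{kk} phi_{k-1,k-j},  j = 1..k-1.
Step k = 1:
  phi_11 = rho(1) = -0.1949.
Step k = 2:
  phi_22 = [rho(2) - phi_11 rho(1)] / [1 - phi_11 rho(1)] = [-0.3135 - (-0.1949)(-0.1949)] / [1 - (-0.1949)(-0.1949)]
         = -0.35148601 / 0.96201399 = -0.365365.
  Update: phi_21 = phi_11 - phi_22 phi_11 = -0.1949 - (-0.365365)(-0.1949) = -0.26611.
Step k = 3:
  phi_33 = [rho(3) - phi_21 rho(2) - phi_22 rho(1)] / [1 - phi_21 rho(1) - phi_22 rho(2)]
    numerator   = 0.0429 - (-0.26611)(-0.3135) - (-0.365365)(-0.1949) = -0.11173495
    denominator = 1 - (-0.26611)(-0.1949) - (-0.365365)(-0.3135) = 0.83359339
  phi_33 = -0.11173495 / 0.83359339 = -0.134.
Therefore phi_{33} = -0.1340.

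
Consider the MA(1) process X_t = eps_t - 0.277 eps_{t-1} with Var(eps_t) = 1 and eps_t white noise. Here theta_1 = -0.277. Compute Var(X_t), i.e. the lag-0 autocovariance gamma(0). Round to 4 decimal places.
\gamma(0) = 1.0767

For an MA(q) process X_t = eps_t + sum_i theta_i eps_{t-i} with
Var(eps_t) = sigma^2, the variance is
  gamma(0) = sigma^2 * (1 + sum_i theta_i^2).
  sum_i theta_i^2 = (-0.277)^2 = 0.076729.
  gamma(0) = 1 * (1 + 0.076729) = 1 * 1.076729 = 1.076729, which rounds to 1.0767.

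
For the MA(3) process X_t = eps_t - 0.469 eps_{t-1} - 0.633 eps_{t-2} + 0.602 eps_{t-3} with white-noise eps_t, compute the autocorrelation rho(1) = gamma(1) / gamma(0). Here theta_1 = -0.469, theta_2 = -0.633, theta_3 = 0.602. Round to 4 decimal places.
\rho(1) = -0.2790

For an MA(q) process with theta_0 = 1, the autocovariance is
  gamma(k) = sigma^2 * sum_{i=0..q-k} theta_i * theta_{i+k},
and rho(k) = gamma(k) / gamma(0). Sigma^2 cancels.
  numerator   = (1)*(-0.469) + (-0.469)*(-0.633) + (-0.633)*(0.602) = -0.553189.
  denominator = (1)^2 + (-0.469)^2 + (-0.633)^2 + (0.602)^2 = 1.983054.
  rho(1) = -0.553189 / 1.983054 = -0.2790.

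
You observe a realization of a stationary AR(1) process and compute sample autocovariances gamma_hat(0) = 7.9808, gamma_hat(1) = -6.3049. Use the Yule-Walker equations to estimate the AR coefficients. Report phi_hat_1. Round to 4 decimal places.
\hat\phi_{1} = -0.7900

The Yule-Walker equations for an AR(p) process read, in matrix form,
  Gamma_p phi = r_p,   with   (Gamma_p)_{ij} = gamma(|i - j|),
                       (r_p)_i = gamma(i),   i,j = 1..p.
Substitute the sample gammas (Toeplitz matrix and right-hand side of size 1):
  Gamma_p = [[7.9808]]
  r_p     = [-6.3049]
With p = 1 this is the single equation gamma(0) phi_1 = gamma(1):
  phi_hat_1 = gamma(1) / gamma(0) = -6.3049 / 7.9808 = -0.7900.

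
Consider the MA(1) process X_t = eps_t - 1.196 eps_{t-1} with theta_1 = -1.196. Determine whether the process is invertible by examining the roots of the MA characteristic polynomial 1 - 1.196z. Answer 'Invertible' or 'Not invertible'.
\text{Not invertible}

The MA(q) characteristic polynomial is P(z) = 1 - 1.196z.
Invertibility requires all roots to lie outside the unit circle, i.e. |z| > 1 for every root.
This is linear in z: 1 + (-1.196) z = 0  =>  z = -1/(-1.196) = 0.83612,  |z| = 0.83612.
Moduli of all roots: 0.8361.
All moduli strictly greater than 1? No.
Verdict: Not invertible.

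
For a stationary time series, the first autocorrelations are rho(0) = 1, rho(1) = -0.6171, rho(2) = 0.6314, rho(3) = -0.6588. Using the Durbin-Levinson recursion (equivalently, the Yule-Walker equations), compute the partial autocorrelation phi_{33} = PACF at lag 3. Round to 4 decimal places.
\phi_{33} = -0.3421

The PACF at lag k is phi_{kk}, the last component of the solution
to the Yule-Walker system G_k phi = r_k where
  (G_k)_{ij} = rho(|i - j|), (r_k)_i = rho(i), i,j = 1..k.
Equivalently, Durbin-Levinson gives phi_{kk} iteratively:
  phi_{11} = rho(1)
  phi_{kk} = [rho(k) - sum_{j=1..k-1} phi_{k-1,j} rho(k-j)]
            / [1 - sum_{j=1..k-1} phi_{k-1,j} rho(j)],
  phi_{k,j} = phi_{k-1,j} - phi_{kk} phi_{k-1,k-j},  j = 1..k-1.
Step k = 1:
  phi_11 = rho(1) = -0.6171.
Step k = 2:
  phi_22 = [rho(2) - phi_11 rho(1)] / [1 - phi_11 rho(1)] = [0.6314 - (-0.6171)(-0.6171)] / [1 - (-0.6171)(-0.6171)]
         = 0.25058759 / 0.61918759 = 0.404704.
  Update: phi_21 = phi_11 - phi_22 phi_11 = -0.6171 - (0.404704)(-0.6171) = -0.367357.
Step k = 3:
  phi_33 = [rho(3) - phi_21 rho(2) - phi_22 rho(1)] / [1 - phi_21 rho(1) - phi_22 rho(2)]
    numerator   = -0.6588 - (-0.367357)(0.6314) - (0.404704)(-0.6171) = -0.17710789
    denominator = 1 - (-0.367357)(-0.6171) - (0.404704)(0.6314) = 0.51777383
  phi_33 = -0.17710789 / 0.51777383 = -0.3421.
Therefore phi_{33} = -0.3421.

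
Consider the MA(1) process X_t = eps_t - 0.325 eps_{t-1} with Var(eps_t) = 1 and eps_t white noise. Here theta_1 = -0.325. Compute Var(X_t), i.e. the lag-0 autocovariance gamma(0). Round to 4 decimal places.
\gamma(0) = 1.1056

For an MA(q) process X_t = eps_t + sum_i theta_i eps_{t-i} with
Var(eps_t) = sigma^2, the variance is
  gamma(0) = sigma^2 * (1 + sum_i theta_i^2).
  sum_i theta_i^2 = (-0.325)^2 = 0.105625.
  gamma(0) = 1 * (1 + 0.105625) = 1 * 1.105625 = 1.105625, which rounds to 1.1056.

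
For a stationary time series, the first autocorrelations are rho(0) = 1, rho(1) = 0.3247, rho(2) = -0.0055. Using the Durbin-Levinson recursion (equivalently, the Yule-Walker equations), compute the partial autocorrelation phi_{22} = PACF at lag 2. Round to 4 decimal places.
\phi_{22} = -0.1240

The PACF at lag k is phi_{kk}, the last component of the solution
to the Yule-Walker system G_k phi = r_k where
  (G_k)_{ij} = rho(|i - j|), (r_k)_i = rho(i), i,j = 1..k.
Equivalently, Durbin-Levinson gives phi_{kk} iteratively:
  phi_{11} = rho(1)
  phi_{kk} = [rho(k) - sum_{j=1..k-1} phi_{k-1,j} rho(k-j)]
            / [1 - sum_{j=1..k-1} phi_{k-1,j} rho(j)],
  phi_{k,j} = phi_{k-1,j} - phi_{kk} phi_{k-1,k-j},  j = 1..k-1.
Step k = 1:
  phi_11 = rho(1) = 0.3247.
Step k = 2:
  phi_22 = [rho(2) - phi_11 rho(1)] / [1 - phi_11 rho(1)] = [-0.0055 - (0.3247)(0.3247)] / [1 - (0.3247)(0.3247)]
         = -0.11093009 / 0.89456991 = -0.124.
Therefore phi_{22} = -0.1240.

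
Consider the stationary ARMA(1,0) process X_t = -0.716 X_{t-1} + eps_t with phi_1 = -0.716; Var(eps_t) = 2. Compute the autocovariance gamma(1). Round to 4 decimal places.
\gamma(1) = -2.9384

Multiply the model equation by X_{t-k} and take expectations. With theta_0 = psi_0 = 1 and psi_j the MA(infinity) weights, this gives
  gamma(k) - sum_i phi_i gamma(k-i) = c_k,
  c_k = sigma^2 * sum_{j=k..q} theta_j psi_{j-k}   (c_k = 0 for k > q),
using gamma(-m) = gamma(m).
Pure AR (q = 0): c_0 = sigma^2 = 2, c_k = 0 for k >= 1.
Equations for k = 0 and k = 1 (AR order 1):
  gamma(0) = phi_1 gamma(1) + c_0
  gamma(1) = phi_1 gamma(0) + c_1
Substituting the second into the first: gamma(0) (1 - phi_1^2) = c_0 + phi_1 c_1, so
  gamma(0) = c_0 / (1 - phi_1^2) = 2 / (1 - (-0.716)^2) = 2 / 0.487344 = 4.103877.
  gamma(1) = phi_1 gamma(0) = (-0.716)(4.103877) = -2.938376.
Therefore gamma(1) = -2.9384 (to 4 decimal places).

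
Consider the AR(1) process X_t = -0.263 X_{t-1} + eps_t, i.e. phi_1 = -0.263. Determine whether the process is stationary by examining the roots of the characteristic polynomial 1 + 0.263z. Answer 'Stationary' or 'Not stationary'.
\text{Stationary}

The AR(p) characteristic polynomial is P(z) = 1 + 0.263z.
Stationarity requires all roots to lie outside the unit circle, i.e. |z| > 1 for every root.
This is linear in z: 1 + (0.263) z = 0  =>  z = -1/(0.263) = -3.802281,  |z| = 3.802281.
Moduli of all roots: 3.8023.
All moduli strictly greater than 1? Yes.
Verdict: Stationary.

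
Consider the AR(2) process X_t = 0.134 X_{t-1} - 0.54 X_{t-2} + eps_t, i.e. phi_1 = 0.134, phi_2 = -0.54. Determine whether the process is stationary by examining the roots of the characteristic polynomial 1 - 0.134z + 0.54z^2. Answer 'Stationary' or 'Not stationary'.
\text{Stationary}

The AR(p) characteristic polynomial is P(z) = 1 - 0.134z + 0.54z^2.
Stationarity requires all roots to lie outside the unit circle, i.e. |z| > 1 for every root.
Set 1 + (-0.134) z + (0.54) z^2 = 0, i.e. a z^2 + b z + c = 0 with a = 0.54, b = -0.134, c = 1.
Discriminant D = b^2 - 4ac = (-0.134)^2 - 4*(0.54)*1 = 0.017956 - (2.16) = -2.142044.
D < 0, so the roots are the complex-conjugate pair z = (-b +/- i sqrt(-D)) / (2a) = 0.1241 +/- 1.3552i.
For a conjugate pair |z|^2 = z * conj(z) = (product of roots) = c/a = 1/(0.54) = 1.851852, so |z| = sqrt(1.851852) = 1.3608 for both roots.
Moduli of all roots: 1.3608, 1.3608.
All moduli strictly greater than 1? Yes.
Verdict: Stationary.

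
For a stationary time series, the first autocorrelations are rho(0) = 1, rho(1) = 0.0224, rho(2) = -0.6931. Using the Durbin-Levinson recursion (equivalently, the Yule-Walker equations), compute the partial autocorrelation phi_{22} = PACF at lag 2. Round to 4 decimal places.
\phi_{22} = -0.6939

The PACF at lag k is phi_{kk}, the last component of the solution
to the Yule-Walker system G_k phi = r_k where
  (G_k)_{ij} = rho(|i - j|), (r_k)_i = rho(i), i,j = 1..k.
Equivalently, Durbin-Levinson gives phi_{kk} iteratively:
  phi_{11} = rho(1)
  phi_{kk} = [rho(k) - sum_{j=1..k-1} phi_{k-1,j} rho(k-j)]
            / [1 - sum_{j=1..k-1} phi_{k-1,j} rho(j)],
  phi_{k,j} = phi_{k-1,j} - phi_{kk} phi_{k-1,k-j},  j = 1..k-1.
Step k = 1:
  phi_11 = rho(1) = 0.0224.
Step k = 2:
  phi_22 = [rho(2) - phi_11 rho(1)] / [1 - phi_11 rho(1)] = [-0.6931 - (0.0224)(0.0224)] / [1 - (0.0224)(0.0224)]
         = -0.69360176 / 0.99949824 = -0.6939.
Therefore phi_{22} = -0.6939.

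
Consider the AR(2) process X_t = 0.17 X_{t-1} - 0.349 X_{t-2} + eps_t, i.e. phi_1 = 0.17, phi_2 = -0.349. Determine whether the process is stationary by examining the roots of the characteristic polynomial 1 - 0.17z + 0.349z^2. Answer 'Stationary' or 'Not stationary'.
\text{Stationary}

The AR(p) characteristic polynomial is P(z) = 1 - 0.17z + 0.349z^2.
Stationarity requires all roots to lie outside the unit circle, i.e. |z| > 1 for every root.
Set 1 + (-0.17) z + (0.349) z^2 = 0, i.e. a z^2 + b z + c = 0 with a = 0.349, b = -0.17, c = 1.
Discriminant D = b^2 - 4ac = (-0.17)^2 - 4*(0.349)*1 = 0.0289 - (1.396) = -1.3671.
D < 0, so the roots are the complex-conjugate pair z = (-b +/- i sqrt(-D)) / (2a) = 0.2436 +/- 1.6751i.
For a conjugate pair |z|^2 = z * conj(z) = (product of roots) = c/a = 1/(0.349) = 2.86533, so |z| = sqrt(2.86533) = 1.6927 for both roots.
Moduli of all roots: 1.6927, 1.6927.
All moduli strictly greater than 1? Yes.
Verdict: Stationary.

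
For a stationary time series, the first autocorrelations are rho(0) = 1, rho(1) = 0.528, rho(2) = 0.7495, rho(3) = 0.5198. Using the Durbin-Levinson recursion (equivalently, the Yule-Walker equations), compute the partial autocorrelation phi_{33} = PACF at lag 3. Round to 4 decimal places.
\phi_{33} = 0.0912

The PACF at lag k is phi_{kk}, the last component of the solution
to the Yule-Walker system G_k phi = r_k where
  (G_k)_{ij} = rho(|i - j|), (r_k)_i = rho(i), i,j = 1..k.
Equivalently, Durbin-Levinson gives phi_{kk} iteratively:
  phi_{11} = rho(1)
  phi_{kk} = [rho(k) - sum_{j=1..k-1} phi_{k-1,j} rho(k-j)]
            / [1 - sum_{j=1..k-1} phi_{k-1,j} rho(j)],
  phi_{k,j} = phi_{k-1,j} - phi_{kk} phi_{k-1,k-j},  j = 1..k-1.
Step k = 1:
  phi_11 = rho(1) = 0.528.
Step k = 2:
  phi_22 = [rho(2) - phi_11 rho(1)] / [1 - phi_11 rho(1)] = [0.7495 - (0.528)(0.528)] / [1 - (0.528)(0.528)]
         = 0.470716 / 0.721216 = 0.65267.
  Update: phi_21 = phi_11 - phi_22 phi_11 = 0.528 - (0.65267)(0.528) = 0.18339.
Step k = 3:
  phi_33 = [rho(3) - phi_21 rho(2) - phi_22 rho(1)] / [1 - phi_21 rho(1) - phi_22 rho(2)]
    numerator   = 0.5198 - (0.18339)(0.7495) - (0.65267)(0.528) = 0.03773926
    denominator = 1 - (0.18339)(0.528) - (0.65267)(0.7495) = 0.41399382
  phi_33 = 0.03773926 / 0.41399382 = 0.0912.
Therefore phi_{33} = 0.0912.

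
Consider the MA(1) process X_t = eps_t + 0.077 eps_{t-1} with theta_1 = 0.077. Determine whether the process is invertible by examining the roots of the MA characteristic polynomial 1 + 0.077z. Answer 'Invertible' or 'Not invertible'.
\text{Invertible}

The MA(q) characteristic polynomial is P(z) = 1 + 0.077z.
Invertibility requires all roots to lie outside the unit circle, i.e. |z| > 1 for every root.
This is linear in z: 1 + (0.077) z = 0  =>  z = -1/(0.077) = -12.987013,  |z| = 12.987013.
Moduli of all roots: 12.9870.
All moduli strictly greater than 1? Yes.
Verdict: Invertible.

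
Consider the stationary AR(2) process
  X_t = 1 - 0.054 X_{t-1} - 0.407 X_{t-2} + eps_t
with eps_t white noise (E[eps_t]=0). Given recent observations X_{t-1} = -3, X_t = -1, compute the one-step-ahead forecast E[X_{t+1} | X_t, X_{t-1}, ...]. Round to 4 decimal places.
E[X_{t+1} \mid \mathcal F_t] = 2.2750

For an AR(p) model X_t = c + sum_i phi_i X_{t-i} + eps_t, the
one-step-ahead conditional mean is
  E[X_{t+1} | X_t, ...] = c + sum_i phi_i X_{t+1-i}.
Substitute known values:
  E[X_{t+1} | ...] = 1 + (-0.054) * (-1) + (-0.407) * (-3)
                   = 2.2750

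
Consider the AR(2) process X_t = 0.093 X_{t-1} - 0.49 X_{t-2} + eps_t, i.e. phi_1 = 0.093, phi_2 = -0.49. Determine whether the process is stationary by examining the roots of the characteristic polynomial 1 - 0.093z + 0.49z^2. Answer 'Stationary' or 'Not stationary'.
\text{Stationary}

The AR(p) characteristic polynomial is P(z) = 1 - 0.093z + 0.49z^2.
Stationarity requires all roots to lie outside the unit circle, i.e. |z| > 1 for every root.
Set 1 + (-0.093) z + (0.49) z^2 = 0, i.e. a z^2 + b z + c = 0 with a = 0.49, b = -0.093, c = 1.
Discriminant D = b^2 - 4ac = (-0.093)^2 - 4*(0.49)*1 = 0.008649 - (1.96) = -1.951351.
D < 0, so the roots are the complex-conjugate pair z = (-b +/- i sqrt(-D)) / (2a) = 0.0949 +/- 1.4254i.
For a conjugate pair |z|^2 = z * conj(z) = (product of roots) = c/a = 1/(0.49) = 2.040816, so |z| = sqrt(2.040816) = 1.4286 for both roots.
Moduli of all roots: 1.4286, 1.4286.
All moduli strictly greater than 1? Yes.
Verdict: Stationary.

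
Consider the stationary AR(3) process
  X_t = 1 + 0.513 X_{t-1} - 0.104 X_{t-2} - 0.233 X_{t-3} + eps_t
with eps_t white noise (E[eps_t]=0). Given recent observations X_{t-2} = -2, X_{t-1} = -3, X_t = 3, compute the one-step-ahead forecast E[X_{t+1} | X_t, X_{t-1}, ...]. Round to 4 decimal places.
E[X_{t+1} \mid \mathcal F_t] = 3.3170

For an AR(p) model X_t = c + sum_i phi_i X_{t-i} + eps_t, the
one-step-ahead conditional mean is
  E[X_{t+1} | X_t, ...] = c + sum_i phi_i X_{t+1-i}.
Substitute known values:
  E[X_{t+1} | ...] = 1 + (0.513) * (3) + (-0.104) * (-3) + (-0.233) * (-2)
                   = 3.3170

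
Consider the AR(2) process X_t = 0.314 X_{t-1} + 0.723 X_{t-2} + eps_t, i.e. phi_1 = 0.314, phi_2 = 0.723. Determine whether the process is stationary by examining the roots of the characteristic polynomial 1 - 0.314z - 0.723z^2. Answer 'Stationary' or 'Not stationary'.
\text{Not stationary}

The AR(p) characteristic polynomial is P(z) = 1 - 0.314z - 0.723z^2.
Stationarity requires all roots to lie outside the unit circle, i.e. |z| > 1 for every root.
Set 1 + (-0.314) z + (-0.723) z^2 = 0, i.e. a z^2 + b z + c = 0 with a = -0.723, b = -0.314, c = 1.
Discriminant D = b^2 - 4ac = (-0.314)^2 - 4*(-0.723)*1 = 0.098596 - (-2.892) = 2.990596.
D >= 0, so the roots are real: z = (-b +/- sqrt(D)) / (2a) = (0.314 +/- 1.729334) / (-1.446).
  z_1 = (0.314 + 1.729334) / (-1.446) = -1.4131,   |z_1| = 1.4131.
  z_2 = (0.314 - 1.729334) / (-1.446) = 0.9788,   |z_2| = 0.9788.
Moduli of all roots: 1.4131, 0.9788.
All moduli strictly greater than 1? No.
Verdict: Not stationary.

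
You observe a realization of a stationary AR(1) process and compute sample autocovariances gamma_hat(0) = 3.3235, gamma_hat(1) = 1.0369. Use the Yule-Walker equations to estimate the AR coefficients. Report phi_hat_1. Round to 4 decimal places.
\hat\phi_{1} = 0.3120

The Yule-Walker equations for an AR(p) process read, in matrix form,
  Gamma_p phi = r_p,   with   (Gamma_p)_{ij} = gamma(|i - j|),
                       (r_p)_i = gamma(i),   i,j = 1..p.
Substitute the sample gammas (Toeplitz matrix and right-hand side of size 1):
  Gamma_p = [[3.3235]]
  r_p     = [1.0369]
With p = 1 this is the single equation gamma(0) phi_1 = gamma(1):
  phi_hat_1 = gamma(1) / gamma(0) = 1.0369 / 3.3235 = 0.3120.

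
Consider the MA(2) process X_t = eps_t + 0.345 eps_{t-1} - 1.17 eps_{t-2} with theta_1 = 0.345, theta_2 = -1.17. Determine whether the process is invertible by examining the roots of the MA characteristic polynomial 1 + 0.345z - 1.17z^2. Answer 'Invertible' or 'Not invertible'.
\text{Not invertible}

The MA(q) characteristic polynomial is P(z) = 1 + 0.345z - 1.17z^2.
Invertibility requires all roots to lie outside the unit circle, i.e. |z| > 1 for every root.
Set 1 + (0.345) z + (-1.17) z^2 = 0, i.e. a z^2 + b z + c = 0 with a = -1.17, b = 0.345, c = 1.
Discriminant D = b^2 - 4ac = (0.345)^2 - 4*(-1.17)*1 = 0.119025 - (-4.68) = 4.799025.
D >= 0, so the roots are real: z = (-b +/- sqrt(D)) / (2a) = (-0.345 +/- 2.190668) / (-2.34).
  z_1 = (-0.345 + 2.190668) / (-2.34) = -0.7887,   |z_1| = 0.7887.
  z_2 = (-0.345 - 2.190668) / (-2.34) = 1.0836,   |z_2| = 1.0836.
Moduli of all roots: 0.7887, 1.0836.
All moduli strictly greater than 1? No.
Verdict: Not invertible.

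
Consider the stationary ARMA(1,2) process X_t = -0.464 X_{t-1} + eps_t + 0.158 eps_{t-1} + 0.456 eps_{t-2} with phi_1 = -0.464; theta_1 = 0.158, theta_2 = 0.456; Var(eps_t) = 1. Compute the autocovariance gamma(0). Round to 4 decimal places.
\gamma(0) = 1.5493

Multiply the model equation by X_{t-k} and take expectations. With theta_0 = psi_0 = 1 and psi_j the MA(infinity) weights, this gives
  gamma(k) - sum_i phi_i gamma(k-i) = c_k,
  c_k = sigma^2 * sum_{j=k..q} theta_j psi_{j-k}   (c_k = 0 for k > q),
using gamma(-m) = gamma(m).
psi-weights needed (psi_j = theta_j + sum_i phi_i psi_{j-i}):
  psi_1 = theta_1 + phi_1 = 0.158 + (-0.464) = -0.306
  psi_2 = theta_2 + phi_1 psi_1 = 0.456 + (-0.464)(-0.306) = 0.597984
Right-hand sides:
  c_0 = sigma^2 (1 + theta_1 psi_1 + theta_2 psi_2) = 1 * (1 + (0.158)(-0.306) + (0.456)(0.597984)) = 1 * 1.224333 = 1.224333
  c_1 = sigma^2 (theta_1 + theta_2 psi_1) = 1 * (0.158 + (0.456)(-0.306)) = 0.018464
  c_2 = sigma^2 theta_2 = 1 * (0.456) = 0.456
Equations for k = 0 and k = 1 (AR order 1):
  gamma(0) = phi_1 gamma(1) + c_0
  gamma(1) = phi_1 gamma(0) + c_1
Substituting the second into the first: gamma(0) (1 - phi_1^2) = c_0 + phi_1 c_1, so
  gamma(0) = (c_0 + phi_1 c_1) / (1 - phi_1^2) = (1.224333 + (-0.464)(0.018464)) / (1 - (-0.464)^2) = 1.215765 / 0.784704 = 1.54933.
Therefore gamma(0) = 1.5493 (to 4 decimal places).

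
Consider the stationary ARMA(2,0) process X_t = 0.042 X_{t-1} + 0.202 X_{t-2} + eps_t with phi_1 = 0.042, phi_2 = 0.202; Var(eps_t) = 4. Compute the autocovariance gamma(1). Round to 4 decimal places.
\gamma(1) = 0.2201

Multiply the model equation by X_{t-k} and take expectations. With theta_0 = psi_0 = 1 and psi_j the MA(infinity) weights, this gives
  gamma(k) - sum_i phi_i gamma(k-i) = c_k,
  c_k = sigma^2 * sum_{j=k..q} theta_j psi_{j-k}   (c_k = 0 for k > q),
using gamma(-m) = gamma(m).
Pure AR (q = 0): c_0 = sigma^2 = 4, c_k = 0 for k >= 1.
Equations for k = 0, 1, 2 (AR order 2, c_2 = 0):
  (E0) gamma(0) = phi_1 gamma(1) + phi_2 gamma(2) + c_0
  (E1) gamma(1) = phi_1 gamma(0) + phi_2 gamma(1) + c_1
  (E2) gamma(2) = phi_1 gamma(1) + phi_2 gamma(0)
From (E1): gamma(1) = A gamma(0) + B with
  A = phi_1 / (1 - phi_2) = 0.042 / 0.798 = 0.052632,   B = c_1 / (1 - phi_2) = 0 / 0.798 = 0.
Insert (E2) into (E0): gamma(0) (1 - phi_2^2) = phi_1 (1 + phi_2) gamma(1) + c_0.
  phi_1 (1 + phi_2) = (0.042)(1.202) = 0.050484,   1 - phi_2^2 = 0.959196.
Replace gamma(1) by A gamma(0) + B and collect gamma(0):
  gamma(0) [0.959196 - (0.050484)(0.052632)] = c_0 = 4
  gamma(0) * 0.956539 = 4
  gamma(0) = 4 / 0.956539 = 4.181743.
  gamma(1) = A gamma(0) = (0.052632)(4.181743) = 0.220092.
Therefore gamma(1) = 0.2201 (to 4 decimal places).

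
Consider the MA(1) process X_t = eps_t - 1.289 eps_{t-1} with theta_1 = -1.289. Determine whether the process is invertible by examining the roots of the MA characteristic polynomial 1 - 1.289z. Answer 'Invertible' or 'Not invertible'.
\text{Not invertible}

The MA(q) characteristic polynomial is P(z) = 1 - 1.289z.
Invertibility requires all roots to lie outside the unit circle, i.e. |z| > 1 for every root.
This is linear in z: 1 + (-1.289) z = 0  =>  z = -1/(-1.289) = 0.775795,  |z| = 0.775795.
Moduli of all roots: 0.7758.
All moduli strictly greater than 1? No.
Verdict: Not invertible.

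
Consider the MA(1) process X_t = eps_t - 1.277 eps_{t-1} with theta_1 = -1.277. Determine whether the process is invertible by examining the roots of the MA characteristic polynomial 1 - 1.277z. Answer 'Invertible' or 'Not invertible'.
\text{Not invertible}

The MA(q) characteristic polynomial is P(z) = 1 - 1.277z.
Invertibility requires all roots to lie outside the unit circle, i.e. |z| > 1 for every root.
This is linear in z: 1 + (-1.277) z = 0  =>  z = -1/(-1.277) = 0.783085,  |z| = 0.783085.
Moduli of all roots: 0.7831.
All moduli strictly greater than 1? No.
Verdict: Not invertible.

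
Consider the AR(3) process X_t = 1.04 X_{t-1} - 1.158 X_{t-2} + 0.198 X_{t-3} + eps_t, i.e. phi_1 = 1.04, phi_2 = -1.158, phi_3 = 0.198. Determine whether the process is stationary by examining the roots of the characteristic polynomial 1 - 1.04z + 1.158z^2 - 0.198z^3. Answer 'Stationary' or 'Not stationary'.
\text{Stationary}

The AR(p) characteristic polynomial is P(z) = 1 - 1.04z + 1.158z^2 - 0.198z^3.
Stationarity requires all roots to lie outside the unit circle, i.e. |z| > 1 for every root.
Degree 3: look for a simple real root z0 first, then factor out (1 - z/z0) and solve the remaining quadratic.
Testing z0 = 5: P(5) = 1 + (-1.04)(5) + (1.158)(5)^2 + (-0.198)(5)^3
  = 1 + (-5.2) + (28.95) + (-24.75) = 0.  So z_0 = 5 is a root, |z_0| = 5.
Divide out the factor (1 - 0.2 z) = (1 - z/z0) (since 1/z0 = 0.2):
  P(z) = (1 - 0.2 z)(1 + (-0.84) z + (0.99) z^2)
  [check: z-coef -0.84 - (0.2) = -1.04; z^2-coef 0.99 - (0.2)(-0.84) = 1.158; z^3-coef -(0.2)(0.99) = -0.198.]
Remaining roots from the quadratic factor 1 + (-0.84) z + (0.99) z^2:
  Set 1 + (-0.84) z + (0.99) z^2 = 0, i.e. a z^2 + b z + c = 0 with a = 0.99, b = -0.84, c = 1.
  Discriminant D = b^2 - 4ac = (-0.84)^2 - 4*(0.99)*1 = 0.7056 - (3.96) = -3.2544.
  D < 0, so the roots are the complex-conjugate pair z = (-b +/- i sqrt(-D)) / (2a) = 0.4242 +/- 0.9111i.
  For a conjugate pair |z|^2 = z * conj(z) = (product of roots) = c/a = 1/(0.99) = 1.010101, so |z| = sqrt(1.010101) = 1.005 for both roots.
Moduli of all roots: 5.0000, 1.0050, 1.0050.
All moduli strictly greater than 1? Yes.
Verdict: Stationary.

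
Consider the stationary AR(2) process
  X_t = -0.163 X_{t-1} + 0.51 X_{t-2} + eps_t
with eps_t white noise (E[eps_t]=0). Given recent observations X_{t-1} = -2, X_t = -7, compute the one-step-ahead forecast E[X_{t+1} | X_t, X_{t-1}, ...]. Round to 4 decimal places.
E[X_{t+1} \mid \mathcal F_t] = 0.1210

For an AR(p) model X_t = c + sum_i phi_i X_{t-i} + eps_t, the
one-step-ahead conditional mean is
  E[X_{t+1} | X_t, ...] = c + sum_i phi_i X_{t+1-i}.
Substitute known values:
  E[X_{t+1} | ...] = (-0.163) * (-7) + (0.51) * (-2)
                   = 0.1210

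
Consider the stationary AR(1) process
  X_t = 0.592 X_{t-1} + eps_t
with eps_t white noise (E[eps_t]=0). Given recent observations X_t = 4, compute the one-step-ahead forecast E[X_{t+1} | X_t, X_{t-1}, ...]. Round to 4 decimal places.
E[X_{t+1} \mid \mathcal F_t] = 2.3680

For an AR(p) model X_t = c + sum_i phi_i X_{t-i} + eps_t, the
one-step-ahead conditional mean is
  E[X_{t+1} | X_t, ...] = c + sum_i phi_i X_{t+1-i}.
Substitute known values:
  E[X_{t+1} | ...] = (0.592) * (4)
                   = 2.3680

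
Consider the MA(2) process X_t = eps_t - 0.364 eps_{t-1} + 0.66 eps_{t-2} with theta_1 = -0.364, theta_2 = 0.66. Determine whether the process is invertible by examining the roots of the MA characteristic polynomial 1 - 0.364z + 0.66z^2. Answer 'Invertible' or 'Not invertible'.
\text{Invertible}

The MA(q) characteristic polynomial is P(z) = 1 - 0.364z + 0.66z^2.
Invertibility requires all roots to lie outside the unit circle, i.e. |z| > 1 for every root.
Set 1 + (-0.364) z + (0.66) z^2 = 0, i.e. a z^2 + b z + c = 0 with a = 0.66, b = -0.364, c = 1.
Discriminant D = b^2 - 4ac = (-0.364)^2 - 4*(0.66)*1 = 0.132496 - (2.64) = -2.507504.
D < 0, so the roots are the complex-conjugate pair z = (-b +/- i sqrt(-D)) / (2a) = 0.2758 +/- 1.1996i.
For a conjugate pair |z|^2 = z * conj(z) = (product of roots) = c/a = 1/(0.66) = 1.515152, so |z| = sqrt(1.515152) = 1.2309 for both roots.
Moduli of all roots: 1.2309, 1.2309.
All moduli strictly greater than 1? Yes.
Verdict: Invertible.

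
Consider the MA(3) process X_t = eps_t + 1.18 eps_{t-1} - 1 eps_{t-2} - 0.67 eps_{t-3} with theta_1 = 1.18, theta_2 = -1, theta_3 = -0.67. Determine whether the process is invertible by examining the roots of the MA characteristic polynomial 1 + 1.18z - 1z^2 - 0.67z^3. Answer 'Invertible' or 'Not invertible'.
\text{Not invertible}

The MA(q) characteristic polynomial is P(z) = 1 + 1.18z - 1z^2 - 0.67z^3.
Invertibility requires all roots to lie outside the unit circle, i.e. |z| > 1 for every root.
Degree 3: look for a simple real root z0 first, then factor out (1 - z/z0) and solve the remaining quadratic.
Testing z0 = -2: P(-2) = 1 + (1.18)(-2) + (-1)(-2)^2 + (-0.67)(-2)^3
  = 1 + (-2.36) + (-4) + (5.36) = 0.  So z_0 = -2 is a root, |z_0| = 2.
Divide out the factor (1 + 0.5 z) = (1 - z/z0) (since 1/z0 = -0.5):
  P(z) = (1 + 0.5 z)(1 + (0.68) z + (-1.34) z^2)
  [check: z-coef 0.68 - (-0.5) = 1.18; z^2-coef -1.34 - (-0.5)(0.68) = -1; z^3-coef -(-0.5)(-1.34) = -0.67.]
Remaining roots from the quadratic factor 1 + (0.68) z + (-1.34) z^2:
  Set 1 + (0.68) z + (-1.34) z^2 = 0, i.e. a z^2 + b z + c = 0 with a = -1.34, b = 0.68, c = 1.
  Discriminant D = b^2 - 4ac = (0.68)^2 - 4*(-1.34)*1 = 0.4624 - (-5.36) = 5.8224.
  D >= 0, so the roots are real: z = (-b +/- sqrt(D)) / (2a) = (-0.68 +/- 2.412965) / (-2.68).
    z_1 = (-0.68 + 2.412965) / (-2.68) = -0.6466,   |z_1| = 0.6466.
    z_2 = (-0.68 - 2.412965) / (-2.68) = 1.1541,   |z_2| = 1.1541.
Moduli of all roots: 2.0000, 0.6466, 1.1541.
All moduli strictly greater than 1? No.
Verdict: Not invertible.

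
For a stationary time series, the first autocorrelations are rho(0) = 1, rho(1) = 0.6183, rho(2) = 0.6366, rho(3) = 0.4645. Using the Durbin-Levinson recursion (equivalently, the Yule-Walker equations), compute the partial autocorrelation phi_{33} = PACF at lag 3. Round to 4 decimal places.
\phi_{33} = -0.0421

The PACF at lag k is phi_{kk}, the last component of the solution
to the Yule-Walker system G_k phi = r_k where
  (G_k)_{ij} = rho(|i - j|), (r_k)_i = rho(i), i,j = 1..k.
Equivalently, Durbin-Levinson gives phi_{kk} iteratively:
  phi_{11} = rho(1)
  phi_{kk} = [rho(k) - sum_{j=1..k-1} phi_{k-1,j} rho(k-j)]
            / [1 - sum_{j=1..k-1} phi_{k-1,j} rho(j)],
  phi_{k,j} = phi_{k-1,j} - phi_{kk} phi_{k-1,k-j},  j = 1..k-1.
Step k = 1:
  phi_11 = rho(1) = 0.6183.
Step k = 2:
  phi_22 = [rho(2) - phi_11 rho(1)] / [1 - phi_11 rho(1)] = [0.6366 - (0.6183)(0.6183)] / [1 - (0.6183)(0.6183)]
         = 0.25430511 / 0.61770511 = 0.411693.
  Update: phi_21 = phi_11 - phi_22 phi_11 = 0.6183 - (0.411693)(0.6183) = 0.36375.
Step k = 3:
  phi_33 = [rho(3) - phi_21 rho(2) - phi_22 rho(1)] / [1 - phi_21 rho(1) - phi_22 rho(2)]
    numerator   = 0.4645 - (0.36375)(0.6366) - (0.411693)(0.6183) = -0.02161326
    denominator = 1 - (0.36375)(0.6183) - (0.411693)(0.6366) = 0.51300938
  phi_33 = -0.02161326 / 0.51300938 = -0.0421.
Therefore phi_{33} = -0.0421.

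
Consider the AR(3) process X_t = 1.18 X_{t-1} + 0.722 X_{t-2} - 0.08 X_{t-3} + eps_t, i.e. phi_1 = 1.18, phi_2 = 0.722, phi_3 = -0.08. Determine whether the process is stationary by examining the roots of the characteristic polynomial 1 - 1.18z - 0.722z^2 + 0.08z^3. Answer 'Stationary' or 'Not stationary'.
\text{Not stationary}

The AR(p) characteristic polynomial is P(z) = 1 - 1.18z - 0.722z^2 + 0.08z^3.
Stationarity requires all roots to lie outside the unit circle, i.e. |z| > 1 for every root.
Degree 3: look for a simple real root z0 first, then factor out (1 - z/z0) and solve the remaining quadratic.
Testing z0 = 0.625: P(0.625) = 1 + (-1.18)(0.625) + (-0.722)(0.625)^2 + (0.08)(0.625)^3
  = 1 + (-0.7375) + (-0.282031) + (0.019531) = 0.  So z_0 = 0.625 is a root, |z_0| = 0.625.
Divide out the factor (1 - 1.6 z) = (1 - z/z0) (since 1/z0 = 1.6):
  P(z) = (1 - 1.6 z)(1 + (0.42) z + (-0.05) z^2)
  [check: z-coef 0.42 - (1.6) = -1.18; z^2-coef -0.05 - (1.6)(0.42) = -0.722; z^3-coef -(1.6)(-0.05) = 0.08.]
Remaining roots from the quadratic factor 1 + (0.42) z + (-0.05) z^2:
  Set 1 + (0.42) z + (-0.05) z^2 = 0, i.e. a z^2 + b z + c = 0 with a = -0.05, b = 0.42, c = 1.
  Discriminant D = b^2 - 4ac = (0.42)^2 - 4*(-0.05)*1 = 0.1764 - (-0.2) = 0.3764.
  D >= 0, so the roots are real: z = (-b +/- sqrt(D)) / (2a) = (-0.42 +/- 0.613514) / (-0.1).
    z_1 = (-0.42 + 0.613514) / (-0.1) = -1.9351,   |z_1| = 1.9351.
    z_2 = (-0.42 - 0.613514) / (-0.1) = 10.3351,   |z_2| = 10.3351.
Moduli of all roots: 0.6250, 1.9351, 10.3351.
All moduli strictly greater than 1? No.
Verdict: Not stationary.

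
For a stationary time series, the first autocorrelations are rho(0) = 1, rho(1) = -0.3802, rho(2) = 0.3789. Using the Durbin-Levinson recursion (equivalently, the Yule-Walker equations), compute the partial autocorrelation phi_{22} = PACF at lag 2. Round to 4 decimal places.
\phi_{22} = 0.2739

The PACF at lag k is phi_{kk}, the last component of the solution
to the Yule-Walker system G_k phi = r_k where
  (G_k)_{ij} = rho(|i - j|), (r_k)_i = rho(i), i,j = 1..k.
Equivalently, Durbin-Levinson gives phi_{kk} iteratively:
  phi_{11} = rho(1)
  phi_{kk} = [rho(k) - sum_{j=1..k-1} phi_{k-1,j} rho(k-j)]
            / [1 - sum_{j=1..k-1} phi_{k-1,j} rho(j)],
  phi_{k,j} = phi_{k-1,j} - phi_{kk} phi_{k-1,k-j},  j = 1..k-1.
Step k = 1:
  phi_11 = rho(1) = -0.3802.
Step k = 2:
  phi_22 = [rho(2) - phi_11 rho(1)] / [1 - phi_11 rho(1)] = [0.3789 - (-0.3802)(-0.3802)] / [1 - (-0.3802)(-0.3802)]
         = 0.23434796 / 0.85544796 = 0.2739.
Therefore phi_{22} = 0.2739.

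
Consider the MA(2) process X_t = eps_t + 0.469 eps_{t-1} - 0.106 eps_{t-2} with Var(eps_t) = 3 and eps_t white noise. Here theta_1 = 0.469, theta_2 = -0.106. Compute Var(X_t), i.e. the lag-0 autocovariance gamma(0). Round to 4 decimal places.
\gamma(0) = 3.6936

For an MA(q) process X_t = eps_t + sum_i theta_i eps_{t-i} with
Var(eps_t) = sigma^2, the variance is
  gamma(0) = sigma^2 * (1 + sum_i theta_i^2).
  sum_i theta_i^2 = (0.469)^2 + (-0.106)^2 = 0.219961 + 0.011236 = 0.231197.
  gamma(0) = 3 * (1 + 0.231197) = 3 * 1.231197 = 3.693591, which rounds to 3.6936.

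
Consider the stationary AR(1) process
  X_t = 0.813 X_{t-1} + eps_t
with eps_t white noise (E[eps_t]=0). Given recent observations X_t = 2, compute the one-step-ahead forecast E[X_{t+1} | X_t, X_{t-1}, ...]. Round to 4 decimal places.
E[X_{t+1} \mid \mathcal F_t] = 1.6260

For an AR(p) model X_t = c + sum_i phi_i X_{t-i} + eps_t, the
one-step-ahead conditional mean is
  E[X_{t+1} | X_t, ...] = c + sum_i phi_i X_{t+1-i}.
Substitute known values:
  E[X_{t+1} | ...] = (0.813) * (2)
                   = 1.6260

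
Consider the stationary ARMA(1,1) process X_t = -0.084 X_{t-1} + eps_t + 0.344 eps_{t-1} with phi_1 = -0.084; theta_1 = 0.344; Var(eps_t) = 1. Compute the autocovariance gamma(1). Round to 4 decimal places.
\gamma(1) = 0.2543

Multiply the model equation by X_{t-k} and take expectations. With theta_0 = psi_0 = 1 and psi_j the MA(infinity) weights, this gives
  gamma(k) - sum_i phi_i gamma(k-i) = c_k,
  c_k = sigma^2 * sum_{j=k..q} theta_j psi_{j-k}   (c_k = 0 for k > q),
using gamma(-m) = gamma(m).
psi-weights needed (psi_j = theta_j + sum_i phi_i psi_{j-i}):
  psi_1 = theta_1 + phi_1 = 0.344 + (-0.084) = 0.26
Right-hand sides:
  c_0 = sigma^2 (1 + theta_1 psi_1) = 1 * (1 + (0.344)(0.26)) = 1 * 1.08944 = 1.08944
  c_1 = sigma^2 theta_1 = 1 * (0.344) = 0.344
  c_2 = 0
Equations for k = 0 and k = 1 (AR order 1):
  gamma(0) = phi_1 gamma(1) + c_0
  gamma(1) = phi_1 gamma(0) + c_1
Substituting the second into the first: gamma(0) (1 - phi_1^2) = c_0 + phi_1 c_1, so
  gamma(0) = (c_0 + phi_1 c_1) / (1 - phi_1^2) = (1.08944 + (-0.084)(0.344)) / (1 - (-0.084)^2) = 1.060544 / 0.992944 = 1.06808.
  gamma(1) = phi_1 gamma(0) + c_1 = (-0.084)(1.06808) + (0.344) = 0.254281.
Therefore gamma(1) = 0.2543 (to 4 decimal places).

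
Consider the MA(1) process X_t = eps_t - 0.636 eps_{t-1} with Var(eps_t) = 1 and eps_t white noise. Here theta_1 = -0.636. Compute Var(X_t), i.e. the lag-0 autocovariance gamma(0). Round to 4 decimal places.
\gamma(0) = 1.4045

For an MA(q) process X_t = eps_t + sum_i theta_i eps_{t-i} with
Var(eps_t) = sigma^2, the variance is
  gamma(0) = sigma^2 * (1 + sum_i theta_i^2).
  sum_i theta_i^2 = (-0.636)^2 = 0.404496.
  gamma(0) = 1 * (1 + 0.404496) = 1 * 1.404496 = 1.404496, which rounds to 1.4045.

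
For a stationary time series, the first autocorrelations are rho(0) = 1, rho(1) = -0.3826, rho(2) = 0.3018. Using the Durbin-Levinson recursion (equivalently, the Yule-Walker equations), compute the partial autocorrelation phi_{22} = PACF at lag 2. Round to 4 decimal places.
\phi_{22} = 0.1821

The PACF at lag k is phi_{kk}, the last component of the solution
to the Yule-Walker system G_k phi = r_k where
  (G_k)_{ij} = rho(|i - j|), (r_k)_i = rho(i), i,j = 1..k.
Equivalently, Durbin-Levinson gives phi_{kk} iteratively:
  phi_{11} = rho(1)
  phi_{kk} = [rho(k) - sum_{j=1..k-1} phi_{k-1,j} rho(k-j)]
            / [1 - sum_{j=1..k-1} phi_{k-1,j} rho(j)],
  phi_{k,j} = phi_{k-1,j} - phi_{kk} phi_{k-1,k-j},  j = 1..k-1.
Step k = 1:
  phi_11 = rho(1) = -0.3826.
Step k = 2:
  phi_22 = [rho(2) - phi_11 rho(1)] / [1 - phi_11 rho(1)] = [0.3018 - (-0.3826)(-0.3826)] / [1 - (-0.3826)(-0.3826)]
         = 0.15541724 / 0.85361724 = 0.1821.
Therefore phi_{22} = 0.1821.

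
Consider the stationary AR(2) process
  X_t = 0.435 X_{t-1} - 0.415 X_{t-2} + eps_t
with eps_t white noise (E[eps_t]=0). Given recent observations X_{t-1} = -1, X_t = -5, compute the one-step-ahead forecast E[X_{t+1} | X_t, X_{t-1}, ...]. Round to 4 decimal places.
E[X_{t+1} \mid \mathcal F_t] = -1.7600

For an AR(p) model X_t = c + sum_i phi_i X_{t-i} + eps_t, the
one-step-ahead conditional mean is
  E[X_{t+1} | X_t, ...] = c + sum_i phi_i X_{t+1-i}.
Substitute known values:
  E[X_{t+1} | ...] = (0.435) * (-5) + (-0.415) * (-1)
                   = -1.7600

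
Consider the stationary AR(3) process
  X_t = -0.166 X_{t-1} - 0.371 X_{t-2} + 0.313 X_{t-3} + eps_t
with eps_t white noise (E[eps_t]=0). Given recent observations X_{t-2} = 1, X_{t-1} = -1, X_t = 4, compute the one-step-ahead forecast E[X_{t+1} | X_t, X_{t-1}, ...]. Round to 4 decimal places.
E[X_{t+1} \mid \mathcal F_t] = 0.0200

For an AR(p) model X_t = c + sum_i phi_i X_{t-i} + eps_t, the
one-step-ahead conditional mean is
  E[X_{t+1} | X_t, ...] = c + sum_i phi_i X_{t+1-i}.
Substitute known values:
  E[X_{t+1} | ...] = (-0.166) * (4) + (-0.371) * (-1) + (0.313) * (1)
                   = 0.0200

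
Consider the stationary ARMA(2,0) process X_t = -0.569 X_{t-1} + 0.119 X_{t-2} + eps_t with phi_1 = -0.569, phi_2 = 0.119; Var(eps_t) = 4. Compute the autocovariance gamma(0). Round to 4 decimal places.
\gamma(0) = 6.9612

Multiply the model equation by X_{t-k} and take expectations. With theta_0 = psi_0 = 1 and psi_j the MA(infinity) weights, this gives
  gamma(k) - sum_i phi_i gamma(k-i) = c_k,
  c_k = sigma^2 * sum_{j=k..q} theta_j psi_{j-k}   (c_k = 0 for k > q),
using gamma(-m) = gamma(m).
Pure AR (q = 0): c_0 = sigma^2 = 4, c_k = 0 for k >= 1.
Equations for k = 0, 1, 2 (AR order 2, c_2 = 0):
  (E0) gamma(0) = phi_1 gamma(1) + phi_2 gamma(2) + c_0
  (E1) gamma(1) = phi_1 gamma(0) + phi_2 gamma(1) + c_1
  (E2) gamma(2) = phi_1 gamma(1) + phi_2 gamma(0)
From (E1): gamma(1) = A gamma(0) + B with
  A = phi_1 / (1 - phi_2) = -0.569 / 0.881 = -0.645857,   B = c_1 / (1 - phi_2) = 0 / 0.881 = 0.
Insert (E2) into (E0): gamma(0) (1 - phi_2^2) = phi_1 (1 + phi_2) gamma(1) + c_0.
  phi_1 (1 + phi_2) = (-0.569)(1.119) = -0.636711,   1 - phi_2^2 = 0.985839.
Replace gamma(1) by A gamma(0) + B and collect gamma(0):
  gamma(0) [0.985839 - (-0.636711)(-0.645857)] = c_0 = 4
  gamma(0) * 0.574615 = 4
  gamma(0) = 4 / 0.574615 = 6.961186.
Therefore gamma(0) = 6.9612 (to 4 decimal places).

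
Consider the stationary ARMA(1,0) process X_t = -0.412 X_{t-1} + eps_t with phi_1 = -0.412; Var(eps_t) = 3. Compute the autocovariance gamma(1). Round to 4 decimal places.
\gamma(1) = -1.4887

Multiply the model equation by X_{t-k} and take expectations. With theta_0 = psi_0 = 1 and psi_j the MA(infinity) weights, this gives
  gamma(k) - sum_i phi_i gamma(k-i) = c_k,
  c_k = sigma^2 * sum_{j=k..q} theta_j psi_{j-k}   (c_k = 0 for k > q),
using gamma(-m) = gamma(m).
Pure AR (q = 0): c_0 = sigma^2 = 3, c_k = 0 for k >= 1.
Equations for k = 0 and k = 1 (AR order 1):
  gamma(0) = phi_1 gamma(1) + c_0
  gamma(1) = phi_1 gamma(0) + c_1
Substituting the second into the first: gamma(0) (1 - phi_1^2) = c_0 + phi_1 c_1, so
  gamma(0) = c_0 / (1 - phi_1^2) = 3 / (1 - (-0.412)^2) = 3 / 0.830256 = 3.613343.
  gamma(1) = phi_1 gamma(0) = (-0.412)(3.613343) = -1.488697.
Therefore gamma(1) = -1.4887 (to 4 decimal places).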